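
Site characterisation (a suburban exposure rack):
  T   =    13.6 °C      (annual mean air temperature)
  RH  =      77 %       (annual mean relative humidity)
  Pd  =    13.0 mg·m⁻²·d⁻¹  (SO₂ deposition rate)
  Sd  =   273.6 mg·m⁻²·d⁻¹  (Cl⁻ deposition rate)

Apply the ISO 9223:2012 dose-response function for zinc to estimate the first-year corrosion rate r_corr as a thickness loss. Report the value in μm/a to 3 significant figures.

r_corr = 3.59 μm/a

zinc: temperature factor f = -0.071·(3.6) = -0.2556
  Pd branch = 0.0129·Pd^0.44·e^(0.046·RH+f) = 1.067 μm/a
  Sd branch = 0.0175·Sd^0.57·e^(0.008·RH+0.085·T) = 2.522 μm/a
  r_corr = 1.067 + 2.522 = 3.589 μm/a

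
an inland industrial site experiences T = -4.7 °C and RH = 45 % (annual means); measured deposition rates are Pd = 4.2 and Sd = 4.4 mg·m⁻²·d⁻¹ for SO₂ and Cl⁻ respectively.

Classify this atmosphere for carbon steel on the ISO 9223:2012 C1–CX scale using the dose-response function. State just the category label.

carbon steel: T≤10 °C ⇒ hinge +0.150·(-4.7−10) = -2.2050
  Pd branch = 1.77·Pd^0.52·e^(0.02·RH+f) = 1.012 μm/a
  Cl⁻ term: 0.102·4.4^0.62·exp(0.033·45+0.04·-4.7) = 0.935
  r_corr = 1.012 + 0.935 = 1.947 μm/a
ISO 9223 Table 2 (carbon steel): 1.3 < 1.95 ≤ 25 μm/a ⇒ C2

C2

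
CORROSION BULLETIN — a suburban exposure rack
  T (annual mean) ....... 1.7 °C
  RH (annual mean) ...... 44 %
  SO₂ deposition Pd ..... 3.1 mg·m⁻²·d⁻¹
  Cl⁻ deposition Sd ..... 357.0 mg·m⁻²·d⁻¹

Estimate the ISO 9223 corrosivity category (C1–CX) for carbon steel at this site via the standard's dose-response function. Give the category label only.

C2

carbon steel: T≤10 °C ⇒ hinge +0.150·(1.7−10) = -1.2450
  Pd branch = 1.77·Pd^0.52·e^(0.02·RH+f) = 2.213 μm/a
  Sd branch = 0.102·Sd^0.62·e^(0.033·RH+0.04·T) = 17.84 μm/a
  r_corr = 2.213 + 17.84 = 20.05 μm/a
20.1 μm/a falls in (1.3, 25] for carbon steel → category C2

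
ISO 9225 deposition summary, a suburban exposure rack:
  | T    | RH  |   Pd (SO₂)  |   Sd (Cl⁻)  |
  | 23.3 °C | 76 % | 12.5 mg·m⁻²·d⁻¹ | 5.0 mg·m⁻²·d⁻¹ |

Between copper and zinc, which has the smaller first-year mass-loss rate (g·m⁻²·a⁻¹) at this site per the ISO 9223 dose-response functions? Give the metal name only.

zinc

copper: f(T) = -0.080·(T−10) [T>10 °C] = -1.0640
  SO₂ term: 0.0053·12.5^0.26·exp(0.059·76-1.0640) = 0.3124
  Sd branch = 0.01025·Sd^0.27·e^(0.036·RH+0.049·T) = 0.7647 μm/a
  sum: 0.3124 + 0.7647 → r_corr = 1.077 μm/a
  mass loss = 1.077 μm/a × 8.96 g/cm³ = 9.651 g·m⁻²·a⁻¹
zinc: temperature factor f = -0.071·(13.3) = -0.9443
  SO₂ term: 0.0129·12.5^0.44·exp(0.046·76-0.9443) = 0.5028
  Sd branch = 0.0175·Sd^0.57·e^(0.008·RH+0.085·T) = 0.5829 μm/a
  sum: 0.5028 + 0.5829 → r_corr = 1.086 μm/a
  mass loss = 1.086 μm/a × 7.14 g/cm³ = 7.752 g·m⁻²·a⁻¹
Ordering by g·m⁻²·a⁻¹: copper (9.65) > zinc (7.75)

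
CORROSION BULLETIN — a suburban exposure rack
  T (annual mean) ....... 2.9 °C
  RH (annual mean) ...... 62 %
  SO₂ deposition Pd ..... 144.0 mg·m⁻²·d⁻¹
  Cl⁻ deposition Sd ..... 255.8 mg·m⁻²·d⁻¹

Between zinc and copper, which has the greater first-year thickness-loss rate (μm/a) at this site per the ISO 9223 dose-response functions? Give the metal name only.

zinc

zinc: temperature factor f = +0.038·(-7.1) = -0.2698
  sulphur-dioxide contribution → 1.52 μm/a
  chloride contribution → 0.867 μm/a
  ⇒ r_corr(zinc) = 2.386 μm/a
copper: T≤10 °C ⇒ hinge +0.126·(2.9−10) = -0.8946
  sulphur-dioxide contribution → 0.3059 μm/a
  chloride contribution → 0.4919 μm/a
  total first-year rate 0.7978 μm/a
Ordering by μm/a: zinc (2.39) > copper (0.798)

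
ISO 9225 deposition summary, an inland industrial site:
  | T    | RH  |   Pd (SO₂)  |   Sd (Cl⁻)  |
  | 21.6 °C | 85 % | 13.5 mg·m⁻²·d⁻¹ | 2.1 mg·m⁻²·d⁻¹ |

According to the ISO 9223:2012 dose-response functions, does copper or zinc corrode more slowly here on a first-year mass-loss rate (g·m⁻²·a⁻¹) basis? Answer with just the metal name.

copper: f(T) = -0.080·(T−10) [T>10 °C] = -0.9280
  Pd branch = 0.0053·Pd^0.26·e^(0.059·RH+f) = 0.621 μm/a
  Cl⁻ term: 0.01025·2.1^0.27·exp(0.036·85+0.049·21.6) = 0.7697
  r_corr = 0.621 + 0.7697 = 1.391 μm/a
  mass loss = 1.391 μm/a × 8.96 g/cm³ = 12.46 g·m⁻²·a⁻¹
zinc: T>10 °C ⇒ hinge -0.071·(21.6−10) = -0.8236
  SO₂ term: 0.0129·13.5^0.44·exp(0.046·85-0.8236) = 0.8879
  Sd branch = 0.0175·Sd^0.57·e^(0.008·RH+0.085·T) = 0.3307 μm/a
  r_corr = 0.8879 + 0.3307 = 1.219 μm/a
  mass loss = 1.219 μm/a × 7.14 g/cm³ = 8.7 g·m⁻²·a⁻¹
Ordering by g·m⁻²·a⁻¹: copper (12.5) > zinc (8.7)

zinc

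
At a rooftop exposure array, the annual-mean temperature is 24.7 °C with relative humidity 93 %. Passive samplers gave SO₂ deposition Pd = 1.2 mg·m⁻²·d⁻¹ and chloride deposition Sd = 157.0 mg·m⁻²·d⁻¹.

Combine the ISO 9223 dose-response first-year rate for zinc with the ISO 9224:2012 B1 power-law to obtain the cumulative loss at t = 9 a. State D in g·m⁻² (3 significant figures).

D(9) = 244 g·m⁻²

zinc: T>10 °C ⇒ hinge -0.071·(24.7−10) = -1.0437
  sulphur-dioxide contribution → 0.3549 μm/a
  chloride contribution → 5.366 μm/a
  ⇒ r_corr(zinc) = 5.72 μm/a
Long-term exponent b (ISO 9224 Table 2, B1) = 0.813
  D(9) = 5.72 × 9^0.813 = 5.72 × 5.968 = 34.14 μm
  Mass loss = 34.14 μm × 7.14 g/cm³ = 243.7 g·m⁻²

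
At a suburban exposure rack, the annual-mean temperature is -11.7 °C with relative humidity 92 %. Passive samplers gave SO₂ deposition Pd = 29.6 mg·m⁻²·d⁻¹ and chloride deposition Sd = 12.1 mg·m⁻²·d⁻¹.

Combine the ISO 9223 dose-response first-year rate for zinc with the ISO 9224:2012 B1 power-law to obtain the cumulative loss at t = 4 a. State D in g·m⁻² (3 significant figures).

zinc: temperature factor f = +0.038·(-21.7) = -0.8246
  SO₂ term: 0.0129·29.6^0.44·exp(0.046·92-0.8246) = 1.729
  Sd branch = 0.0175·Sd^0.57·e^(0.008·RH+0.085·T) = 0.05597 μm/a
  r_corr = 1.729 + 0.05597 = 1.785 μm/a
Long-term exponent b (ISO 9224 Table 2, B1) = 0.813
  D(4) = 1.785 × 4^0.813 = 1.785 × 3.087 = 5.509 μm
  Mass loss = 5.509 μm × 7.14 g/cm³ = 39.34 g·m⁻²

D(4) = 39.3 g·m⁻²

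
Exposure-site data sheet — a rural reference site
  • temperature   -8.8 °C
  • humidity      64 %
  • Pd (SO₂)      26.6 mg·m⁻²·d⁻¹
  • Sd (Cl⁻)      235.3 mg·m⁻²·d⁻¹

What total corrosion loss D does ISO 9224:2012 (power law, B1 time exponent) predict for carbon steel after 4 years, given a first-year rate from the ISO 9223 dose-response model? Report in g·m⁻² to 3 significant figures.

carbon steel: temperature factor f = +0.150·(-18.8) = -2.8200
  sulphur-dioxide contribution → 2.09 μm/a
  chloride contribution → 17.51 μm/a
  ⇒ r_corr(carbon steel) = 19.6 μm/a
Power-law: D(4) = r_corr · 4^0.523
  D(4) = 19.6 × 4^0.523 = 19.6 × 2.065 = 40.48 μm
  Mass loss = 40.48 μm × 7.85 g/cm³ = 317.7 g·m⁻²

D(4) = 318 g·m⁻²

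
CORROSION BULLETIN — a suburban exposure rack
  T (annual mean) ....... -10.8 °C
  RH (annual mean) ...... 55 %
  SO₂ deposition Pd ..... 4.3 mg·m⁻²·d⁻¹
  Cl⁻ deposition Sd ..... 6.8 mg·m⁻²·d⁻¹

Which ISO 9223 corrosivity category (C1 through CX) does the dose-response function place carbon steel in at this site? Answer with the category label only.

C2

carbon steel: temperature factor f = +0.150·(-20.8) = -3.1200
  SO₂ term: 1.77·4.3^0.52·exp(0.02·55-3.1200) = 0.5013
  Sd branch = 0.102·Sd^0.62·e^(0.033·RH+0.04·T) = 1.335 μm/a
  sum: 0.5013 + 1.335 → r_corr = 1.836 μm/a
Category bounds: 1.3…25 μm/a bracket r_corr ⇒ C2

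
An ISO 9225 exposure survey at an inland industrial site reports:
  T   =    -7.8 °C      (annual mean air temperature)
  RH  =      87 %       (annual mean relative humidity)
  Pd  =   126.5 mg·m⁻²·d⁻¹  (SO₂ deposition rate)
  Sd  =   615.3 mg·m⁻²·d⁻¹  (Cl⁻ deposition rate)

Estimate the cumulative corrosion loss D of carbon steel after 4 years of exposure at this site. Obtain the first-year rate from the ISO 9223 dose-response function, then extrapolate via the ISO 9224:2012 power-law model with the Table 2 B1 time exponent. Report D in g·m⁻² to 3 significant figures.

carbon steel: temperature factor f = +0.150·(-17.8) = -2.6700
  Pd branch = 1.77·Pd^0.52·e^(0.02·RH+f) = 8.653 μm/a
  Sd branch = 0.102·Sd^0.62·e^(0.033·RH+0.04·T) = 70.66 μm/a
  sum: 8.653 + 70.66 → r_corr = 79.32 μm/a
Power-law: D(4) = r_corr · 4^0.523
  D(4) = 79.32 × 4^0.523 = 79.32 × 2.065 = 163.8 μm
  Mass loss = 163.8 μm × 7.85 g/cm³ = 1286 g·m⁻²

D(4) = 1.29e+03 g·m⁻²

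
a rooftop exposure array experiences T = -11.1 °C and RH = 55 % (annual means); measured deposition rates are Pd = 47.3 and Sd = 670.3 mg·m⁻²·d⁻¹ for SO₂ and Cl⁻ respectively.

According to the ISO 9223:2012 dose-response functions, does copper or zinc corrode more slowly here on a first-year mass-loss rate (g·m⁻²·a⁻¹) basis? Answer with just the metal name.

copper: T≤10 °C ⇒ hinge +0.126·(-11.1−10) = -2.6586
  SO₂ term: 0.0053·47.3^0.26·exp(0.059·55-2.6586) = 0.02597
  Sd branch = 0.01025·Sd^0.27·e^(0.036·RH+0.049·T) = 0.2498 μm/a
  r_corr = 0.02597 + 0.2498 = 0.2757 μm/a
  mass loss = 0.2757 μm/a × 8.96 g/cm³ = 2.47 g·m⁻²·a⁻¹
zinc: temperature factor f = +0.038·(-21.1) = -0.8018
  Pd branch = 0.0129·Pd^0.44·e^(0.046·RH+f) = 0.3963 μm/a
  Cl⁻ term: 0.0175·670.3^0.57·exp(0.008·55+0.085·-11.1) = 0.4319
  r_corr = 0.3963 + 0.4319 = 0.8282 μm/a
  mass loss = 0.8282 μm/a × 7.14 g/cm³ = 5.913 g·m⁻²·a⁻¹
Ordering by g·m⁻²·a⁻¹: zinc (5.91) > copper (2.47)

copper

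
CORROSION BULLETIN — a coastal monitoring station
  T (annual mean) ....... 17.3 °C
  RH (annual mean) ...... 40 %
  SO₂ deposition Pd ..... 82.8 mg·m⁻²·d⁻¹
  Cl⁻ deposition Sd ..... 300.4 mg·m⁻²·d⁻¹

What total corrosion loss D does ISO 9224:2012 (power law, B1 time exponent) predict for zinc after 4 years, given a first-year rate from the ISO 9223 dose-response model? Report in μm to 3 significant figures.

D(4) = 9.41 μm

zinc: f(T) = -0.071·(T−10) [T>10 °C] = -0.5183
  SO₂ term: 0.0129·82.8^0.44·exp(0.046·40-0.5183) = 0.3377
  Cl⁻ term: 0.0175·300.4^0.57·exp(0.008·40+0.085·17.3) = 2.71
  r_corr = 0.3377 + 2.71 = 3.047 μm/a
ISO 9224: D(t) = r_corr · t^b with b = 0.813 (zinc, B1)
  D(4) = 3.047 × 4^0.813 = 3.047 × 3.087 = 9.406 μm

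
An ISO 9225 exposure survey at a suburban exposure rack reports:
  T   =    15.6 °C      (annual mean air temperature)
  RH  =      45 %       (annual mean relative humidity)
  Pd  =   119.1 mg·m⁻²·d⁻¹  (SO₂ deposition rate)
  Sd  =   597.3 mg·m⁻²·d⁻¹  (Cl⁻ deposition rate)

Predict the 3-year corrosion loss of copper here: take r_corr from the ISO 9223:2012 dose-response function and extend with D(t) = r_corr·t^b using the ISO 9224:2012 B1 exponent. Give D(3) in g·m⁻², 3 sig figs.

copper: f(T) = -0.080·(T−10) [T>10 °C] = -0.4480
  sulphur-dioxide contribution → 0.1669 μm/a
  chloride contribution → 0.6249 μm/a
  ⇒ r_corr(copper) = 0.7918 μm/a
Long-term exponent b (ISO 9224 Table 2, B1) = 0.667
  D(3) = 0.7918 × 3^0.667 = 0.7918 × 2.081 = 1.648 μm
  Mass loss = 1.648 μm × 8.96 g/cm³ = 14.76 g·m⁻²

D(3) = 14.8 g·m⁻²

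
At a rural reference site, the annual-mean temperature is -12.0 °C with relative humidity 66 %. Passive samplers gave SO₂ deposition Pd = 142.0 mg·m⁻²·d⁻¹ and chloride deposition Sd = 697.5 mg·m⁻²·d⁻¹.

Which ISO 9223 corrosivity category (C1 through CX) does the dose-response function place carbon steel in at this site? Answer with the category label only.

carbon steel: temperature factor f = +0.150·(-22.0) = -3.3000
  Pd branch = 1.77·Pd^0.52·e^(0.02·RH+f) = 3.216 μm/a
  Sd branch = 0.102·Sd^0.62·e^(0.033·RH+0.04·T) = 32.29 μm/a
  r_corr = 3.216 + 32.29 = 35.5 μm/a
35.5 μm/a falls in (25, 50] for carbon steel → category C3

C3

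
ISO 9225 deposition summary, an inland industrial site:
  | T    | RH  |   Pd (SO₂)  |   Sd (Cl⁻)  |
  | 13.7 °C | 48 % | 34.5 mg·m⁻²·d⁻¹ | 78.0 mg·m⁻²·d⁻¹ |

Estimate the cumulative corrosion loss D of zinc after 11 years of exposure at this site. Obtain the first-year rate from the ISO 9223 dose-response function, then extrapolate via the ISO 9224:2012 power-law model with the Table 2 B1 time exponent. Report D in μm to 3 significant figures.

zinc: temperature factor f = -0.071·(3.7) = -0.2627
  SO₂ term: 0.0129·34.5^0.44·exp(0.046·48-0.2627) = 0.4286
  Sd branch = 0.0175·Sd^0.57·e^(0.008·RH+0.085·T) = 0.9864 μm/a
  r_corr = 0.4286 + 0.9864 = 1.415 μm/a
Long-term exponent b (ISO 9224 Table 2, B1) = 0.813
  D(11) = 1.415 × 11^0.813 = 1.415 × 7.025 = 9.94 μm

D(11) = 9.94 μm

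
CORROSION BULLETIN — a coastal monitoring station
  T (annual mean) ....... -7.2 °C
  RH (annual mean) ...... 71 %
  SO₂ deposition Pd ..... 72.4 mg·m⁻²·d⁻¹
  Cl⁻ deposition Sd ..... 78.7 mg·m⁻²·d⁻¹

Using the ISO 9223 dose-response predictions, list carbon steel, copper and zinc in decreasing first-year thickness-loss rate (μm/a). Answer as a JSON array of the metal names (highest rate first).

["carbon steel", "zinc", "copper"]

carbon steel: temperature factor f = +0.150·(-17.2) = -2.5800
  SO₂ term: 1.77·72.4^0.52·exp(0.02·71-2.5800) = 5.143
  Sd branch = 0.102·Sd^0.62·e^(0.033·RH+0.04·T) = 11.93 μm/a
  sum: 5.143 + 11.93 → r_corr = 17.07 μm/a
copper: temperature factor f = +0.126·(-17.2) = -2.1672
  Pd branch = 0.0053·Pd^0.26·e^(0.059·RH+f) = 0.1219 μm/a
  Cl⁻ term: 0.01025·78.7^0.27·exp(0.036·71+0.049·-7.2) = 0.3016
  sum: 0.1219 + 0.3016 → r_corr = 0.4235 μm/a
zinc: temperature factor f = +0.038·(-17.2) = -0.6536
  Pd branch = 0.0129·Pd^0.44·e^(0.046·RH+f) = 1.157 μm/a
  Cl⁻ term: 0.0175·78.7^0.57·exp(0.008·71+0.085·-7.2) = 0.2017
  sum: 1.157 + 0.2017 → r_corr = 1.359 μm/a
Ordering by μm/a: carbon steel (17.1) > zinc (1.36) > copper (0.423)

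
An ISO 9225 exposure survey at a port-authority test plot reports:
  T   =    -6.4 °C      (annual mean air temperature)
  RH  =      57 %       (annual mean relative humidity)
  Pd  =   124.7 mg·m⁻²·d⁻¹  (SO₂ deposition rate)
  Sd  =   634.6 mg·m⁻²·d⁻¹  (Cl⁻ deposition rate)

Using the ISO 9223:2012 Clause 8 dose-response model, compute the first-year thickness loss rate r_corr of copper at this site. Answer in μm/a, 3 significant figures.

copper: temperature factor f = +0.126·(-16.4) = -2.0664
  Pd branch = 0.0053·Pd^0.26·e^(0.059·RH+f) = 0.06797 μm/a
  Cl⁻ term: 0.01025·634.6^0.27·exp(0.036·57+0.049·-6.4) = 0.3329
  r_corr = 0.06797 + 0.3329 = 0.4009 μm/a

r_corr = 0.401 μm/a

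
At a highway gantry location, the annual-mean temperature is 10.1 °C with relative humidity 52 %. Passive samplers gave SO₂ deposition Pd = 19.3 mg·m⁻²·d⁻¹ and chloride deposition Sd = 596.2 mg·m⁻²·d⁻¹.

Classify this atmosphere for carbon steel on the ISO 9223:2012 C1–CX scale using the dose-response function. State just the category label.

carbon steel: T>10 °C ⇒ hinge -0.054·(10.1−10) = -0.0054
  SO₂ term: 1.77·19.3^0.52·exp(0.02·52-0.0054) = 23.22
  Sd branch = 0.102·Sd^0.62·e^(0.033·RH+0.04·T) = 44.67 μm/a
  sum: 23.22 + 44.67 → r_corr = 67.89 μm/a
ISO 9223 Table 2 (carbon steel): 50 < 67.9 ≤ 80 μm/a ⇒ C4

C4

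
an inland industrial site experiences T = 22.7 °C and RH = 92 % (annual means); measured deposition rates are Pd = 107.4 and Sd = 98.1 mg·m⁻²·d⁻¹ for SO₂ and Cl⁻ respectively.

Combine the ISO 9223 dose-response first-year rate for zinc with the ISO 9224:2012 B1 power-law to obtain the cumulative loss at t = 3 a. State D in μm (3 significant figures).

zinc: f(T) = -0.071·(T−10) [T>10 °C] = -0.9017
  sulphur-dioxide contribution → 2.822 μm/a
  chloride contribution → 3.435 μm/a
  ⇒ r_corr(zinc) = 6.257 μm/a
ISO 9224: D(t) = r_corr · t^b with b = 0.813 (zinc, B1)
  D(3) = 6.257 × 3^0.813 = 6.257 × 2.443 = 15.28 μm

D(3) = 15.3 μm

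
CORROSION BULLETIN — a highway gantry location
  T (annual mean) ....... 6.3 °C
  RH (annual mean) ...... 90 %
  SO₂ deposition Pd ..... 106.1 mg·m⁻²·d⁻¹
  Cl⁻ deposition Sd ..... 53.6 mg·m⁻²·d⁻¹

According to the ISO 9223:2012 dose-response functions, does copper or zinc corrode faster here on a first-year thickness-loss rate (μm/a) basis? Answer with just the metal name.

zinc

copper: f(T) = +0.126·(T−10) [T≤10 °C] = -0.4662
  Pd branch = 0.0053·Pd^0.26·e^(0.059·RH+f) = 2.263 μm/a
  Cl⁻ term: 0.01025·53.6^0.27·exp(0.036·90+0.049·6.3) = 1.044
  sum: 2.263 + 1.044 → r_corr = 3.307 μm/a
zinc: temperature factor f = +0.038·(-3.7) = -0.1406
  SO₂ term: 0.0129·106.1^0.44·exp(0.046·90-0.1406) = 5.481
  Cl⁻ term: 0.0175·53.6^0.57·exp(0.008·90+0.085·6.3) = 0.5942
  sum: 5.481 + 0.5942 → r_corr = 6.075 μm/a
Ordering by μm/a: zinc (6.07) > copper (3.31)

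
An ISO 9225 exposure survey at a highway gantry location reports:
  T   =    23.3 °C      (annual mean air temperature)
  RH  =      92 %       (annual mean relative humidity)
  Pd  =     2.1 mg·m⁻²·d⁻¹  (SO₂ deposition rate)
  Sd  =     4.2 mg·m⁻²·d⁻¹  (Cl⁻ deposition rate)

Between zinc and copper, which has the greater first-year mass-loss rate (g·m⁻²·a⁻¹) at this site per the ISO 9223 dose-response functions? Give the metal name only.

zinc: temperature factor f = -0.071·(13.3) = -0.9443
  Pd branch = 0.0129·Pd^0.44·e^(0.046·RH+f) = 0.4788 μm/a
  Cl⁻ term: 0.0175·4.2^0.57·exp(0.008·92+0.085·23.3) = 0.5999
  sum: 0.4788 + 0.5999 → r_corr = 1.079 μm/a
  mass loss = 1.079 μm/a × 7.14 g/cm³ = 7.702 g·m⁻²·a⁻¹
copper: T>10 °C ⇒ hinge -0.080·(23.3−10) = -1.0640
  SO₂ term: 0.0053·2.1^0.26·exp(0.059·92-1.0640) = 0.505
  Cl⁻ term: 0.01025·4.2^0.27·exp(0.036·92+0.049·23.3) = 1.298
  r_corr = 0.505 + 1.298 = 1.803 μm/a
  mass loss = 1.803 μm/a × 8.96 g/cm³ = 16.15 g·m⁻²·a⁻¹
Ordering by g·m⁻²·a⁻¹: copper (16.2) > zinc (7.7)

copper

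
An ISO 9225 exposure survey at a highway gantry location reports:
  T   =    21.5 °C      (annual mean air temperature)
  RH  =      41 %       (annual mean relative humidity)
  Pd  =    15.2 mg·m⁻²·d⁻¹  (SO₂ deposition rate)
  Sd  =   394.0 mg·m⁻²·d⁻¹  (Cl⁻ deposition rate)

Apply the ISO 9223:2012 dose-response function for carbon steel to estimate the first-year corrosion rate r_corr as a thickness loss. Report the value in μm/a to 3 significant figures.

carbon steel: T>10 °C ⇒ hinge -0.054·(21.5−10) = -0.6210
  Pd branch = 1.77·Pd^0.52·e^(0.02·RH+f) = 8.891 μm/a
  Cl⁻ term: 0.102·394.0^0.62·exp(0.033·41+0.04·21.5) = 37.92
  sum: 8.891 + 37.92 → r_corr = 46.81 μm/a

r_corr = 46.8 μm/a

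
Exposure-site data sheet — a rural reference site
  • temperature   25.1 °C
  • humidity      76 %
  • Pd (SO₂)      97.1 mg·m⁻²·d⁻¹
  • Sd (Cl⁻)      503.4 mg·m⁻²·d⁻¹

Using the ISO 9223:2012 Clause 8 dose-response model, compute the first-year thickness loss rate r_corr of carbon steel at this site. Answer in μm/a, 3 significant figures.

r_corr = 200 μm/a

carbon steel: temperature factor f = -0.054·(15.1) = -0.8154
  sulphur-dioxide contribution → 38.67 μm/a
  chloride contribution → 161.8 μm/a
  total first-year rate 200.5 μm/a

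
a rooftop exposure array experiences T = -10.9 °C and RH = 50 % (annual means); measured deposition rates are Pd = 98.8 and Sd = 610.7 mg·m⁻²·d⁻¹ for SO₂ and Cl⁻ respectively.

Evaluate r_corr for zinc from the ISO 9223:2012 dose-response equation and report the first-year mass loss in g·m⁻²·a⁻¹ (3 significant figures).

r_corr = 5.99 g·m⁻²·a⁻¹

zinc: T≤10 °C ⇒ hinge +0.038·(-10.9−10) = -0.7942
  Pd branch = 0.0129·Pd^0.44·e^(0.046·RH+f) = 0.4388 μm/a
  Sd branch = 0.0175·Sd^0.57·e^(0.008·RH+0.085·T) = 0.4002 μm/a
  sum: 0.4388 + 0.4002 → r_corr = 0.839 μm/a
Convert to mass loss: 0.839 μm/a × 7.14 g/cm³ = 5.99 g·m⁻²·a⁻¹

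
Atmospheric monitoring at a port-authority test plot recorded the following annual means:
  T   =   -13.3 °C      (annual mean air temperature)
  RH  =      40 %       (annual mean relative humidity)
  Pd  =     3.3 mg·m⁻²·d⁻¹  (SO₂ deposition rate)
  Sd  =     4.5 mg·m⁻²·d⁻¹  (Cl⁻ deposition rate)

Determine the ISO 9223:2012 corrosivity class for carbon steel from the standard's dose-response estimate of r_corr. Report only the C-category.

C1

carbon steel: f(T) = +0.150·(T−10) [T≤10 °C] = -3.4950
  SO₂ term: 1.77·3.3^0.52·exp(0.02·40-3.4950) = 0.2224
  Cl⁻ term: 0.102·4.5^0.62·exp(0.033·40+0.04·-13.3) = 0.5699
  r_corr = 0.2224 + 0.5699 = 0.7923 μm/a
0.792 μm/a falls in (0, 1.3] for carbon steel → category C1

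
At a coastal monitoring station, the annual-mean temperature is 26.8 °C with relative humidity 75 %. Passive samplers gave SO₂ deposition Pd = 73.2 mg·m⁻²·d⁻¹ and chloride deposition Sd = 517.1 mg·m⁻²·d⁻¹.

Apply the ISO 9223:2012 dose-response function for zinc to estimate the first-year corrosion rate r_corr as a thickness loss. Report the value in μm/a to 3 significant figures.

zinc: T>10 °C ⇒ hinge -0.071·(26.8−10) = -1.1928
  sulphur-dioxide contribution → 0.8152 μm/a
  chloride contribution → 10.96 μm/a
  total first-year rate 11.77 μm/a

r_corr = 11.8 μm/a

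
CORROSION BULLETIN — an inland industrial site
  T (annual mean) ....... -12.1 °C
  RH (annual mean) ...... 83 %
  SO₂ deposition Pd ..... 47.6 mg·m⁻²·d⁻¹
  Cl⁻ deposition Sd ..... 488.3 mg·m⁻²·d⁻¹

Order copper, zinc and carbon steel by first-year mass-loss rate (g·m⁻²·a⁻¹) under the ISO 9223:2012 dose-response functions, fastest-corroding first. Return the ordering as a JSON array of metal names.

["carbon steel", "zinc", "copper"]

copper: T≤10 °C ⇒ hinge +0.126·(-12.1−10) = -2.7846
  sulphur-dioxide contribution → 0.1196 μm/a
  chloride contribution → 0.5982 μm/a
  total first-year rate 0.7178 μm/a
  mass loss = 0.7178 μm/a × 8.96 g/cm³ = 6.432 g·m⁻²·a⁻¹
zinc: f(T) = +0.038·(T−10) [T≤10 °C] = -0.8398
  sulphur-dioxide contribution → 1.387 μm/a
  chloride contribution → 0.4143 μm/a
  ⇒ r_corr(zinc) = 1.802 μm/a
  mass loss = 1.802 μm/a × 7.14 g/cm³ = 12.86 g·m⁻²·a⁻¹
carbon steel: T≤10 °C ⇒ hinge +0.150·(-12.1−10) = -3.3150
  sulphur-dioxide contribution → 2.521 μm/a
  chloride contribution → 45.18 μm/a
  ⇒ r_corr(carbon steel) = 47.7 μm/a
  mass loss = 47.7 μm/a × 7.85 g/cm³ = 374.4 g·m⁻²·a⁻¹
Ordering by g·m⁻²·a⁻¹: carbon steel (374) > zinc (12.9) > copper (6.43)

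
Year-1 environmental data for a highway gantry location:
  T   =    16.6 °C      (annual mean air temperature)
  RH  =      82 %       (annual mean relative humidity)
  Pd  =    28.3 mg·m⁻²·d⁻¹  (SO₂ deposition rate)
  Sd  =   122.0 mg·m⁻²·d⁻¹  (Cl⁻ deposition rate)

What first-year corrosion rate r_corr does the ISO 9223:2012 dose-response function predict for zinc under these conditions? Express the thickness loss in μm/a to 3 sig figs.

r_corr = 3.67 μm/a

zinc: f(T) = -0.071·(T−10) [T>10 °C] = -0.4686
  sulphur-dioxide contribution → 1.528 μm/a
  chloride contribution → 2.138 μm/a
  ⇒ r_corr(zinc) = 3.665 μm/a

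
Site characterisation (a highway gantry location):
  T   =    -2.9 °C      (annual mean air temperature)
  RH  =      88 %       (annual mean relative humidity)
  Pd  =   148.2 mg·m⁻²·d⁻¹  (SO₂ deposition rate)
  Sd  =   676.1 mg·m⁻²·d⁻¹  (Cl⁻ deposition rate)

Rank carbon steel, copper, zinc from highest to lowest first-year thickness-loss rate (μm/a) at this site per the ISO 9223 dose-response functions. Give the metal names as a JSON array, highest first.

["carbon steel", "zinc", "copper"]

carbon steel: temperature factor f = +0.150·(-12.9) = -1.9350
  sulphur-dioxide contribution → 19.99 μm/a
  chloride contribution → 94.19 μm/a
  ⇒ r_corr(carbon steel) = 114.2 μm/a
copper: T≤10 °C ⇒ hinge +0.126·(-2.9−10) = -1.6254
  sulphur-dioxide contribution → 0.6881 μm/a
  chloride contribution → 1.227 μm/a
  ⇒ r_corr(copper) = 1.915 μm/a
zinc: temperature factor f = +0.038·(-12.9) = -0.4902
  sulphur-dioxide contribution → 4.082 μm/a
  chloride contribution → 1.135 μm/a
  ⇒ r_corr(zinc) = 5.217 μm/a
Ordering by μm/a: carbon steel (114) > zinc (5.22) > copper (1.92)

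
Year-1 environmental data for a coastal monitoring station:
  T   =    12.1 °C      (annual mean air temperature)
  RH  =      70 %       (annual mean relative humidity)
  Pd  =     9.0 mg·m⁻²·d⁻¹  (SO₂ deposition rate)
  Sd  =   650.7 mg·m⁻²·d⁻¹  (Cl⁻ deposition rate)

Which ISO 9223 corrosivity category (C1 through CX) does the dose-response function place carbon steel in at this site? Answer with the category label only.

C5

carbon steel: f(T) = -0.054·(T−10) [T>10 °C] = -0.1134
  sulphur-dioxide contribution → 20.09 μm/a
  chloride contribution → 92.54 μm/a
  total first-year rate 112.6 μm/a
ISO 9223 Table 2 (carbon steel): 80 < 113 ≤ 200 μm/a ⇒ C5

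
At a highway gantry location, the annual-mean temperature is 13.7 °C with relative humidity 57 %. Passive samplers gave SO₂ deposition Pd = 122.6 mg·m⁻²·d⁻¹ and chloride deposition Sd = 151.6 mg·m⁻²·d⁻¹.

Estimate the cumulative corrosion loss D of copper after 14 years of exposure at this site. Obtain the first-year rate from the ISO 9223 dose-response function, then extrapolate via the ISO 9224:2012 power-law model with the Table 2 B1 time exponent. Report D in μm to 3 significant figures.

copper: f(T) = -0.080·(T−10) [T>10 °C] = -0.2960
  SO₂ term: 0.0053·122.6^0.26·exp(0.059·57-0.2960) = 0.3974
  Cl⁻ term: 0.01025·151.6^0.27·exp(0.036·57+0.049·13.7) = 0.6057
  sum: 0.3974 + 0.6057 → r_corr = 1.003 μm/a
ISO 9224: D(t) = r_corr · t^b with b = 0.667 (copper, B1)
  D(14) = 1.003 × 14^0.667 = 1.003 × 5.814 = 5.832 μm

D(14) = 5.83 μm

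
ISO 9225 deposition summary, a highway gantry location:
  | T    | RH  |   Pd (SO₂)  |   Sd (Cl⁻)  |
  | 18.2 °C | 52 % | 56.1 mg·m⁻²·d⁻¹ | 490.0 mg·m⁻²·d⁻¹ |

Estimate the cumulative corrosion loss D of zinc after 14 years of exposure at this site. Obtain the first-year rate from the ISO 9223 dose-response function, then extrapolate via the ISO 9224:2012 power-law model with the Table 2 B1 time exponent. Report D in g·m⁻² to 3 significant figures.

zinc: T>10 °C ⇒ hinge -0.071·(18.2−10) = -0.5822
  sulphur-dioxide contribution → 0.4636 μm/a
  chloride contribution → 4.256 μm/a
  total first-year rate 4.719 μm/a
Power-law: D(14) = r_corr · 14^0.813
  D(14) = 4.719 × 14^0.813 = 4.719 × 8.547 = 40.33 μm
  Mass loss = 40.33 μm × 7.14 g/cm³ = 288 g·m⁻²

D(14) = 288 g·m⁻²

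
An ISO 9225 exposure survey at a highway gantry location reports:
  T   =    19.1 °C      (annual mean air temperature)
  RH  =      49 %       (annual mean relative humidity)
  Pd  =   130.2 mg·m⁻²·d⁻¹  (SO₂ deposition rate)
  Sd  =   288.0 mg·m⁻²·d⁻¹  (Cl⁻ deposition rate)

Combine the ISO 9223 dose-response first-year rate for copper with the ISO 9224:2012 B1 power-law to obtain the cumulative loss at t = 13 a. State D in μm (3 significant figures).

D(13) = 4.80 μm

copper: temperature factor f = -0.080·(9.1) = -0.7280
  SO₂ term: 0.0053·130.2^0.26·exp(0.059·49-0.7280) = 0.1635
  Sd branch = 0.01025·Sd^0.27·e^(0.036·RH+0.049·T) = 0.7036 μm/a
  sum: 0.1635 + 0.7036 → r_corr = 0.8671 μm/a
Power-law: D(13) = r_corr · 13^0.667
  D(13) = 0.8671 × 13^0.667 = 0.8671 × 5.534 = 4.798 μm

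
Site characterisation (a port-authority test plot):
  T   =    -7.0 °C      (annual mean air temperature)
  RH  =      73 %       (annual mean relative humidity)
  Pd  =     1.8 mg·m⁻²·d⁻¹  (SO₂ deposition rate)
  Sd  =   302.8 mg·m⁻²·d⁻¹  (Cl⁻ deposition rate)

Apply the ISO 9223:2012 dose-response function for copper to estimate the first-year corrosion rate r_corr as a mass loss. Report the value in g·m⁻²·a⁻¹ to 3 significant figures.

copper: T≤10 °C ⇒ hinge +0.126·(-7.0−10) = -2.1420
  Pd branch = 0.0053·Pd^0.26·e^(0.059·RH+f) = 0.05381 μm/a
  Cl⁻ term: 0.01025·302.8^0.27·exp(0.036·73+0.049·-7.0) = 0.471
  sum: 0.05381 + 0.471 → r_corr = 0.5248 μm/a
Convert to mass loss: 0.5248 μm/a × 8.96 g/cm³ = 4.702 g·m⁻²·a⁻¹

r_corr = 4.70 g·m⁻²·a⁻¹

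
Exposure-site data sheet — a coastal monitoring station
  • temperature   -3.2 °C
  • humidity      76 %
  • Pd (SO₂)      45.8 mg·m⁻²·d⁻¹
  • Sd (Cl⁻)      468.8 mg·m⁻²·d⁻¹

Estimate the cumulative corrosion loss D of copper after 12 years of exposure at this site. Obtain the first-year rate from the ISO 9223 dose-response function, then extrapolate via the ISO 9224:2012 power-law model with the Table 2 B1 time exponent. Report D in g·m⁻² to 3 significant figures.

copper: temperature factor f = +0.126·(-13.2) = -1.6632
  sulphur-dioxide contribution → 0.2405 μm/a
  chloride contribution → 0.7113 μm/a
  ⇒ r_corr(copper) = 0.9518 μm/a
Power-law: D(12) = r_corr · 12^0.667
  D(12) = 0.9518 × 12^0.667 = 0.9518 × 5.246 = 4.993 μm
  Mass loss = 4.993 μm × 8.96 g/cm³ = 44.74 g·m⁻²

D(12) = 44.7 g·m⁻²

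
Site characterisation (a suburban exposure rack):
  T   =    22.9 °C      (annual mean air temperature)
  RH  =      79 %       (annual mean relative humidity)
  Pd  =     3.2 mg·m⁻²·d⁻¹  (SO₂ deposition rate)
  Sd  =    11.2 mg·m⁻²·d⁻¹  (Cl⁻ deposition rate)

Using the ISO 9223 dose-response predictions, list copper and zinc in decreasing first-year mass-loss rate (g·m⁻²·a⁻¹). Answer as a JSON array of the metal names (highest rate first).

["copper", "zinc"]

copper: f(T) = -0.080·(T−10) [T>10 °C] = -1.0320
  SO₂ term: 0.0053·3.2^0.26·exp(0.059·79-1.0320) = 0.2702
  Sd branch = 0.01025·Sd^0.27·e^(0.036·RH+0.049·T) = 1.039 μm/a
  r_corr = 0.2702 + 1.039 = 1.309 μm/a
  mass loss = 1.309 μm/a × 8.96 g/cm³ = 11.73 g·m⁻²·a⁻¹
zinc: f(T) = -0.071·(T−10) [T>10 °C] = -0.9159
  Pd branch = 0.0129·Pd^0.44·e^(0.046·RH+f) = 0.3261 μm/a
  Cl⁻ term: 0.0175·11.2^0.57·exp(0.008·79+0.085·22.9) = 0.9139
  sum: 0.3261 + 0.9139 → r_corr = 1.24 μm/a
  mass loss = 1.24 μm/a × 7.14 g/cm³ = 8.854 g·m⁻²·a⁻¹
Ordering by g·m⁻²·a⁻¹: copper (11.7) > zinc (8.85)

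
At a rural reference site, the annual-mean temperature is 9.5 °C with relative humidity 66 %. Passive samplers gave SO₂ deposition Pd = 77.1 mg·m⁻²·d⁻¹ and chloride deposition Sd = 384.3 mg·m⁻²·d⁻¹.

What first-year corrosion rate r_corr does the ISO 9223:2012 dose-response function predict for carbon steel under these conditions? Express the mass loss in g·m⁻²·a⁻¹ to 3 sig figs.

carbon steel: T≤10 °C ⇒ hinge +0.150·(9.5−10) = -0.0750
  sulphur-dioxide contribution → 58.88 μm/a
  chloride contribution → 52.73 μm/a
  total first-year rate 111.6 μm/a
Convert to mass loss: 111.6 μm/a × 7.85 g/cm³ = 876.1 g·m⁻²·a⁻¹

r_corr = 876 g·m⁻²·a⁻¹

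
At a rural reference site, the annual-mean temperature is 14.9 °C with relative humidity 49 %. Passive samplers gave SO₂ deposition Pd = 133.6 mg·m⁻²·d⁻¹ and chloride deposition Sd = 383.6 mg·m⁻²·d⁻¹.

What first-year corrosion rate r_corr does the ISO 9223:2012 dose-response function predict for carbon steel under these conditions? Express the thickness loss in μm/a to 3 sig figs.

r_corr = 83.4 μm/a

carbon steel: f(T) = -0.054·(T−10) [T>10 °C] = -0.2646
  sulphur-dioxide contribution → 46.14 μm/a
  chloride contribution → 37.3 μm/a
  ⇒ r_corr(carbon steel) = 83.44 μm/a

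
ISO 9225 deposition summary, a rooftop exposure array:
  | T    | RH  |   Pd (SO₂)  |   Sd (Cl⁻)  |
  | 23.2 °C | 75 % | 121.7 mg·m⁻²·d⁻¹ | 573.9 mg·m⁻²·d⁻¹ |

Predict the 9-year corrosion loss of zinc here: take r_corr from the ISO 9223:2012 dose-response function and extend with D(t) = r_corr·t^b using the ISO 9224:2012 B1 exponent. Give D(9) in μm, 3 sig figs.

D(9) = 59.0 μm

zinc: f(T) = -0.071·(T−10) [T>10 °C] = -0.9372
  sulphur-dioxide contribution → 1.316 μm/a
  chloride contribution → 8.562 μm/a
  ⇒ r_corr(zinc) = 9.879 μm/a
ISO 9224: D(t) = r_corr · t^b with b = 0.813 (zinc, B1)
  D(9) = 9.879 × 9^0.813 = 9.879 × 5.968 = 58.95 μm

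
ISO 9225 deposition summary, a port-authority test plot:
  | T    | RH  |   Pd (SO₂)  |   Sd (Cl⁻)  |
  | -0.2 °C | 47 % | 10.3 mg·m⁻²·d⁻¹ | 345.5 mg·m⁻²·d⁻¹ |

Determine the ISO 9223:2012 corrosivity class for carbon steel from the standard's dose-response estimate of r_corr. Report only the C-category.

carbon steel: temperature factor f = +0.150·(-10.2) = -1.5300
  Pd branch = 1.77·Pd^0.52·e^(0.02·RH+f) = 3.299 μm/a
  Sd branch = 0.102·Sd^0.62·e^(0.033·RH+0.04·T) = 17.89 μm/a
  sum: 3.299 + 17.89 → r_corr = 21.19 μm/a
21.2 μm/a falls in (1.3, 25] for carbon steel → category C2

C2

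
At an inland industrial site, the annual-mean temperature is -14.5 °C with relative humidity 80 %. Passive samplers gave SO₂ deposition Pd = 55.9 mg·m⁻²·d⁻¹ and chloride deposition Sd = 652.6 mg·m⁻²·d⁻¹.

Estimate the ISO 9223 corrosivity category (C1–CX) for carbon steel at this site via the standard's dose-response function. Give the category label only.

C3

carbon steel: T≤10 °C ⇒ hinge +0.150·(-14.5−10) = -3.6750
  SO₂ term: 1.77·55.9^0.52·exp(0.02·80-3.6750) = 1.801
  Sd branch = 0.102·Sd^0.62·e^(0.033·RH+0.04·T) = 44.5 μm/a
  sum: 1.801 + 44.5 → r_corr = 46.3 μm/a
Category bounds: 25…50 μm/a bracket r_corr ⇒ C3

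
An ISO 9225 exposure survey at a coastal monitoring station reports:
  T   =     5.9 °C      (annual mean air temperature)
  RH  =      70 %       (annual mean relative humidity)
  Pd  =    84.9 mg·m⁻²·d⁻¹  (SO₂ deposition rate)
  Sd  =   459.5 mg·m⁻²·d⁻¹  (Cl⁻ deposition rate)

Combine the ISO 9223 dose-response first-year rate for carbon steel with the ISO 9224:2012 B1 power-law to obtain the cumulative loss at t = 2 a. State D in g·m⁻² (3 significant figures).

D(2) = 1.10e+03 g·m⁻²

carbon steel: T≤10 °C ⇒ hinge +0.150·(5.9−10) = -0.6150
  sulphur-dioxide contribution → 39.08 μm/a
  chloride contribution → 58.2 μm/a
  total first-year rate 97.28 μm/a
Power-law: D(2) = r_corr · 2^0.523
  D(2) = 97.28 × 2^0.523 = 97.28 × 1.437 = 139.8 μm
  Mass loss = 139.8 μm × 7.85 g/cm³ = 1097 g·m⁻²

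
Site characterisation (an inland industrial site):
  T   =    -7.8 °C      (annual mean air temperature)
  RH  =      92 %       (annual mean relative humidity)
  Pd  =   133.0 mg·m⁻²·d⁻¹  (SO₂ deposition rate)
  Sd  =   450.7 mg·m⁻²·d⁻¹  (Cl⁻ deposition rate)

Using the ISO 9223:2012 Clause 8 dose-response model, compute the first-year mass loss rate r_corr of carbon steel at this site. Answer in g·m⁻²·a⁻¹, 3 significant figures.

r_corr = 616 g·m⁻²·a⁻¹

carbon steel: f(T) = +0.150·(T−10) [T≤10 °C] = -2.6700
  Pd branch = 1.77·Pd^0.52·e^(0.02·RH+f) = 9.815 μm/a
  Cl⁻ term: 0.102·450.7^0.62·exp(0.033·92+0.04·-7.8) = 68.71
  sum: 9.815 + 68.71 → r_corr = 78.53 μm/a
Convert to mass loss: 78.53 μm/a × 7.85 g/cm³ = 616.4 g·m⁻²·a⁻¹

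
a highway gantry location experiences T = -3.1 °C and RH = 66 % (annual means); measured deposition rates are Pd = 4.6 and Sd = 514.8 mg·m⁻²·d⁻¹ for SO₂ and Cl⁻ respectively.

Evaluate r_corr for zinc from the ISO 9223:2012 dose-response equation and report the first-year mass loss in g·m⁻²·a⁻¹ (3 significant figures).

r_corr = 8.00 g·m⁻²·a⁻¹

zinc: f(T) = +0.038·(T−10) [T≤10 °C] = -0.4978
  sulphur-dioxide contribution → 0.3195 μm/a
  chloride contribution → 0.8008 μm/a
  ⇒ r_corr(zinc) = 1.12 μm/a
Convert to mass loss: 1.12 μm/a × 7.14 g/cm³ = 7.999 g·m⁻²·a⁻¹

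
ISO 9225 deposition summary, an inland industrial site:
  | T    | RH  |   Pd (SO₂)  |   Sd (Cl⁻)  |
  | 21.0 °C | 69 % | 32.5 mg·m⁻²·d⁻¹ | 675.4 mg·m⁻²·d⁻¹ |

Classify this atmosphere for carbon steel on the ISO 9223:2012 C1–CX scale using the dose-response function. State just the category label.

carbon steel: temperature factor f = -0.054·(11.0) = -0.5940
  Pd branch = 1.77·Pd^0.52·e^(0.02·RH+f) = 23.74 μm/a
  Cl⁻ term: 0.102·675.4^0.62·exp(0.033·69+0.04·21.0) = 130.8
  r_corr = 23.74 + 130.8 = 154.5 μm/a
155 μm/a falls in (80, 200] for carbon steel → category C5

C5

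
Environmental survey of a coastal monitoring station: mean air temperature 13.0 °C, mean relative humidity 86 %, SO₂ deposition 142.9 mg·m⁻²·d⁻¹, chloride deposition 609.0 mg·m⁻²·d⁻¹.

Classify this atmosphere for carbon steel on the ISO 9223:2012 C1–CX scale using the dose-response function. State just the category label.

carbon steel: f(T) = -0.054·(T−10) [T>10 °C] = -0.1620
  Pd branch = 1.77·Pd^0.52·e^(0.02·RH+f) = 111 μm/a
  Sd branch = 0.102·Sd^0.62·e^(0.033·RH+0.04·T) = 156.1 μm/a
  sum: 111 + 156.1 → r_corr = 267.1 μm/a
267 μm/a falls in (200, 700] for carbon steel → category CX

CX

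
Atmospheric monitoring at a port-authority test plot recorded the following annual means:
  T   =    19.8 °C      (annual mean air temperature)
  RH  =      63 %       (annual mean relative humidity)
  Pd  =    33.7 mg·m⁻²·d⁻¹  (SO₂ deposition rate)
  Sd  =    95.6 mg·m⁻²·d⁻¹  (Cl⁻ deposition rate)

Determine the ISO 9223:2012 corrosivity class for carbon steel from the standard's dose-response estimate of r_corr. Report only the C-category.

C4

carbon steel: temperature factor f = -0.054·(9.8) = -0.5292
  SO₂ term: 1.77·33.7^0.52·exp(0.02·63-0.5292) = 22.89
  Cl⁻ term: 0.102·95.6^0.62·exp(0.033·63+0.04·19.8) = 30.43
  r_corr = 22.89 + 30.43 = 53.33 μm/a
Category bounds: 50…80 μm/a bracket r_corr ⇒ C4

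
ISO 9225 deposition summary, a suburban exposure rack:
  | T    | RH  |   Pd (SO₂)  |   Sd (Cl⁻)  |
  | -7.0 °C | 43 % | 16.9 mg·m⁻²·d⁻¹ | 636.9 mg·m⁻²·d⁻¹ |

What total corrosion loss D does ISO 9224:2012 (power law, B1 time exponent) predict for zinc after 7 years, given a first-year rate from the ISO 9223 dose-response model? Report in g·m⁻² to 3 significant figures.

D(7) = 24.6 g·m⁻²

zinc: f(T) = +0.038·(T−10) [T≤10 °C] = -0.6460
  Pd branch = 0.0129·Pd^0.44·e^(0.046·RH+f) = 0.1696 μm/a
  Cl⁻ term: 0.0175·636.9^0.57·exp(0.008·43+0.085·-7.0) = 0.5399
  sum: 0.1696 + 0.5399 → r_corr = 0.7095 μm/a
Power-law: D(7) = r_corr · 7^0.813
  D(7) = 0.7095 × 7^0.813 = 0.7095 × 4.865 = 3.452 μm
  Mass loss = 3.452 μm × 7.14 g/cm³ = 24.64 g·m⁻²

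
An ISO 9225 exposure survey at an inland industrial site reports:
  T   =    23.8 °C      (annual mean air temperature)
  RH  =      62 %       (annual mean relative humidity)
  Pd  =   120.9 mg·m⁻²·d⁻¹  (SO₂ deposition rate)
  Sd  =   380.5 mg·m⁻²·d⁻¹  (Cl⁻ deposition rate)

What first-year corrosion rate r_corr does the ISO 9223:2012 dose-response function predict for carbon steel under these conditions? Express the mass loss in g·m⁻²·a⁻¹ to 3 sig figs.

r_corr = 915 g·m⁻²·a⁻¹

carbon steel: f(T) = -0.054·(T−10) [T>10 °C] = -0.7452
  SO₂ term: 1.77·120.9^0.52·exp(0.02·62-0.7452) = 35.13
  Cl⁻ term: 0.102·380.5^0.62·exp(0.033·62+0.04·23.8) = 81.36
  r_corr = 35.13 + 81.36 = 116.5 μm/a
Convert to mass loss: 116.5 μm/a × 7.85 g/cm³ = 914.5 g·m⁻²·a⁻¹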